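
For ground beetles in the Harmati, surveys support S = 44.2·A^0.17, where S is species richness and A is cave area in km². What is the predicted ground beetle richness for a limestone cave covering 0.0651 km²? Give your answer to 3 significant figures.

27.8

S = 44.2 × 0.0651^0.17
ln S = ln 44.2 + 0.17 × ln 0.0651 = 3.7887 + 0.17 × -2.7318 = 3.3243
S = e^3.3243 ≈ 27.78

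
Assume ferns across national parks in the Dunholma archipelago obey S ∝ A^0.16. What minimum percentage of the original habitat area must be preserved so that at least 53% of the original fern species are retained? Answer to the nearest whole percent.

2%

Need (A_new/A_old)^0.16 = 0.53, so A_new/A_old = 0.53^(1/0.16) = 0.53^6.25
ln(A_new/A_old) = ln 0.53 / 0.16 = -0.6349 / 0.16 = -3.9680
A_new/A_old = e^-3.9680 ≈ 0.01891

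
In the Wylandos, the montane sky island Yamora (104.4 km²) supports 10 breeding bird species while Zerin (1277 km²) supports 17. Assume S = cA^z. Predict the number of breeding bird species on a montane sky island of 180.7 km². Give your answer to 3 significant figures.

11.2

z = ln(17/10) / ln(1277/104.4) = 0.5306 / 2.5040 = 0.2119
c = 10 / 104.4^0.2119 = 10 / 2.678 = 3.734
S₃ = 3.734 × 180.7^0.2119 = 3.734 × 3.008 ≈ 11.23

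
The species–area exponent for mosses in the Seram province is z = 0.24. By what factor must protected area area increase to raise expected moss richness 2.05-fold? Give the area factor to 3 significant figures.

19.9

(A₂/A₁)^0.24 = 2.05, so A₂/A₁ = 2.05^(1/0.24) = 2.05^4.167
ln(A₂/A₁) = ln 2.05 / 0.24 = 0.7178 / 0.24 = 2.9910
A₂/A₁ = e^2.9910 ≈ 19.91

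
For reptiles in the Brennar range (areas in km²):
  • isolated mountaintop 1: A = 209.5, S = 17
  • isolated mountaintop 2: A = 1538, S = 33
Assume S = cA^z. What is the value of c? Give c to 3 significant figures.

z = ln(S₂/S₁) / ln(A₂/A₁) = ln(33/17) / ln(1538/209.5) = 0.6633 / 1.9935 = 0.3327
c = S₁ / A₁^z = 17 / 209.5^0.3327 = 17 / 5.92 = 2.872

2.87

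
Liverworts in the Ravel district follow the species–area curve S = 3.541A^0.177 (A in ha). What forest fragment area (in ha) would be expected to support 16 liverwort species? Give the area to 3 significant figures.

5020 ha

16 = 3.541 × A^0.177  ⇒  A^0.177 = 16/3.541 = 4.518
ln A = ln(4.518) / 0.177 = 1.5082 / 0.177 = 8.5208
A = e^8.5208 ≈ 5018 ha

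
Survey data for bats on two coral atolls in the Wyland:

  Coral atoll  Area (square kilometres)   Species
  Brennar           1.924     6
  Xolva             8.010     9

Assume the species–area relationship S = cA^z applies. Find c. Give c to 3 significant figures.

4.98

z = ln(S₂/S₁) / ln(A₂/A₁) = ln(9/6) / ln(8.01/1.924) = 0.4055 / 1.4263 = 0.2843
c = S₁ / A₁^z = 6 / 1.924^0.2843 = 6 / 1.204 = 4.981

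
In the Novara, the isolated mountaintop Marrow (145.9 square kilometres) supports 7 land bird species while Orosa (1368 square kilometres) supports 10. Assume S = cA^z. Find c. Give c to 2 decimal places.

z = ln(S₂/S₁) / ln(A₂/A₁) = ln(10/7) / ln(1368/145.9) = 0.3567 / 2.2382 = 0.1594
c = S₁ / A₁^z = 7 / 145.9^0.1594 = 7 / 2.212 = 3.164

3.16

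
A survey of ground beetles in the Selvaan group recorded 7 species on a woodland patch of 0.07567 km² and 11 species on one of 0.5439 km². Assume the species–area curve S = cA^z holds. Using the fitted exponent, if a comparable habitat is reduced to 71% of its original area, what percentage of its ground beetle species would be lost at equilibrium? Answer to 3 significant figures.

z = ln(11/7) / ln(0.5439/0.07567) = 0.4520 / 1.9724 = 0.2292
S_new/S_old = (A_new/A_old)^z = 0.71^0.2292 = exp(0.2292 × -0.3425) = 0.9245
Fraction lost = 1 − 0.9245 = 0.07548

7.55%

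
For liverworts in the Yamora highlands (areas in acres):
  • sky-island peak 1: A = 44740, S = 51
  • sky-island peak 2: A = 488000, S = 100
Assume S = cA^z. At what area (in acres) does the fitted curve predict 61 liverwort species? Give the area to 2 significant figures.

z = ln(100/51) / ln(488000/44740) = 0.6733 / 2.3894 = 0.2818
c = 51 / 44740^0.2818 = 51 / 20.44 = 2.495
A = (61/2.495)^(1/0.2818) ⇒ ln A = ln(24.45)/0.2818 = 11.3440
A = e^11.3440 ≈ 84457 acres

84000 acres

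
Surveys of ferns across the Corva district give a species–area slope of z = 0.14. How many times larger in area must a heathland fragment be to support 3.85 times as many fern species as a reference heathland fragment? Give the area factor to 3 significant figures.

15200

(A₂/A₁)^0.14 = 3.85, so A₂/A₁ = 3.85^(1/0.14) = 3.85^7.143
ln(A₂/A₁) = ln 3.85 / 0.14 = 1.3481 / 0.14 = 9.6291
A₂/A₁ = e^9.6291 ≈ 15201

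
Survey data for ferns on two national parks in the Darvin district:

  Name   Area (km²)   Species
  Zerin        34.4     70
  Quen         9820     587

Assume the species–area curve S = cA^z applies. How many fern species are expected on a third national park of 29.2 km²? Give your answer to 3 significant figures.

65.8

z = ln(587/70) / ln(9820/34.4) = 2.1265 / 5.6541 = 0.3761
c = 70 / 34.4^0.3761 = 70 / 3.784 = 18.5
S₃ = 18.5 × 29.2^0.3761 = 18.5 × 3.557 ≈ 65.82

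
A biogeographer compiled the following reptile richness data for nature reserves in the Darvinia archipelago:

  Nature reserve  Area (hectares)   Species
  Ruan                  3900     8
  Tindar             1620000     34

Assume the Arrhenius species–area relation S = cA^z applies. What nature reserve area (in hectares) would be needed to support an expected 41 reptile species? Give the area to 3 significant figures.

z = ln(34/8) / ln(1620000/3900) = 1.4469 / 6.0292 = 0.2400
c = 8 / 3900^0.2400 = 8 / 7.274 = 1.1
A = (41/1.1)^(1/0.2400) ⇒ ln A = ln(37.28)/0.2400 = 15.0780
A = e^15.0780 ≈ 3534327 hectares

3530000 hectares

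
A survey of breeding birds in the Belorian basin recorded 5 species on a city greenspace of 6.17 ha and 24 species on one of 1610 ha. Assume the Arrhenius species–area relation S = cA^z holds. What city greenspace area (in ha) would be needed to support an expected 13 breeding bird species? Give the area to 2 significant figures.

z = ln(24/5) / ln(1610/6.17) = 1.5686 / 5.5643 = 0.2819
c = 5 / 6.17^0.2819 = 5 / 1.67 = 2.994
A = (13/2.994)^(1/0.2819) ⇒ ln A = ln(4.343)/0.2819 = 5.2091
A = e^5.2091 ≈ 182.9 ha

180 ha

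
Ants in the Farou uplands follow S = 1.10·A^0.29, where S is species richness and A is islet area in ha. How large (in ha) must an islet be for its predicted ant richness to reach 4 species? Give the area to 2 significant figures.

4 = 1.1 × A^0.29  ⇒  A^0.29 = 4/1.1 = 3.636
ln A = ln(3.636) / 0.29 = 1.2910 / 0.29 = 4.4517
A = e^4.4517 ≈ 85.77 ha

86 ha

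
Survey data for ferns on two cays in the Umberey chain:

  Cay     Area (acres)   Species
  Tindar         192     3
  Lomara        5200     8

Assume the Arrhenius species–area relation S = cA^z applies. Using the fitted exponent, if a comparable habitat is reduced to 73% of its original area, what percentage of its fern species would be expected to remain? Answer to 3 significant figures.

z = ln(8/3) / ln(5200/192) = 0.9808 / 3.2989 = 0.2973
S_new/S_old = (A_new/A_old)^z = 0.73^0.2973 = exp(0.2973 × -0.3147) = 0.9107

91.1%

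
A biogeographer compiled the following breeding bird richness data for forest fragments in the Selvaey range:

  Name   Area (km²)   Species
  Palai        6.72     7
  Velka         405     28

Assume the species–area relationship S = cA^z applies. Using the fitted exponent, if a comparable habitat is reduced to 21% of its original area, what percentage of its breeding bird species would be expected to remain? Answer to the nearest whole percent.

z = ln(28/7) / ln(405/6.72) = 1.3863 / 4.0988 = 0.3382
S_new/S_old = (A_new/A_old)^z = 0.21^0.3382 = exp(0.3382 × -1.5606) = 0.5899

59%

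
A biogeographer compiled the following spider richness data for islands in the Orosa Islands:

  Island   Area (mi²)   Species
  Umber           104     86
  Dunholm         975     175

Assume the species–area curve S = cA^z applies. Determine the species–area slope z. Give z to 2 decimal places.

Taking logs: ln S = ln c + z ln A, so z = (ln S₂ − ln S₁)/(ln A₂ − ln A₁).
z = ln(175/86) / ln(975/104) = ln(2.035) / ln(9.375) = 0.7104 / 2.2380 = 0.3174

0.32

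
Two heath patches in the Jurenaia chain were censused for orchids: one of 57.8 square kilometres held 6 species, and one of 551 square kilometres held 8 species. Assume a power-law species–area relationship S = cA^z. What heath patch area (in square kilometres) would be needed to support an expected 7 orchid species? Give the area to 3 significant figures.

z = ln(8/6) / ln(551/57.8) = 0.2877 / 2.2547 = 0.1276
c = 6 / 57.8^0.1276 = 6 / 1.678 = 3.576
A = (7/3.576)^(1/0.1276) ⇒ ln A = ln(1.958)/0.1276 = 5.2652
A = e^5.2652 ≈ 193.5 square kilometres

193 square kilometres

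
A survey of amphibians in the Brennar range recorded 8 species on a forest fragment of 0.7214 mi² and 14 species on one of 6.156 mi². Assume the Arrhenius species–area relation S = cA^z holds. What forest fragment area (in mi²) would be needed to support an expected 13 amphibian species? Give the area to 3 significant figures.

4.63 mi²

z = ln(14/8) / ln(6.156/0.7214) = 0.5596 / 2.1440 = 0.2610
c = 8 / 0.7214^0.2610 = 8 / 0.9183 = 8.712
A = (13/8.712)^(1/0.2610) ⇒ ln A = ln(1.492)/0.2610 = 1.5335
A = e^1.5335 ≈ 4.634 mi²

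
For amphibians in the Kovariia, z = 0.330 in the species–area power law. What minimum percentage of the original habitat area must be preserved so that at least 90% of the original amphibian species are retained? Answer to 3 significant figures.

72.7%

Need (A_new/A_old)^0.33 = 0.9, so A_new/A_old = 0.9^(1/0.33) = 0.9^3.03
ln(A_new/A_old) = ln 0.9 / 0.33 = -0.1054 / 0.33 = -0.3193
A_new/A_old = e^-0.3193 ≈ 0.7267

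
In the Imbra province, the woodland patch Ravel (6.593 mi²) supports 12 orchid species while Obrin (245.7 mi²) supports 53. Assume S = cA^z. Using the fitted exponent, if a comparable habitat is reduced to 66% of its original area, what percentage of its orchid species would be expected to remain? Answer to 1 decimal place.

84.3%

z = ln(53/12) / ln(245.7/6.593) = 1.4854 / 3.6181 = 0.4105
S_new/S_old = (A_new/A_old)^z = 0.66^0.4105 = exp(0.4105 × -0.4155) = 0.8432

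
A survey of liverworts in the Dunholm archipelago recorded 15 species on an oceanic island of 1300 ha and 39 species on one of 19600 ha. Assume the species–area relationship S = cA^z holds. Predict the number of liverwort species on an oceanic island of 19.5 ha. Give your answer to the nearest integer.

3

z = ln(39/15) / ln(19600/1300) = 0.9555 / 2.7132 = 0.3522
c = 15 / 1300^0.3522 = 15 / 12.49 = 1.201
S₃ = 1.201 × 19.5^0.3522 = 1.201 × 2.847 ≈ 3.418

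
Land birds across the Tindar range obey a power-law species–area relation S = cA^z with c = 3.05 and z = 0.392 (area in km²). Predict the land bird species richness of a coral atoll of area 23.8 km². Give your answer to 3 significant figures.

10.6

S = 3.05 × 23.8^0.392
ln S = ln 3.05 + 0.392 × ln 23.8 = 1.1151 + 0.392 × 3.1697 = 2.3577
S = e^2.3577 ≈ 10.57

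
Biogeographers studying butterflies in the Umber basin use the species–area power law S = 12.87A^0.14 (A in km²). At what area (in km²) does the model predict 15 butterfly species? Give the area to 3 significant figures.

15 = 12.87 × A^0.14  ⇒  A^0.14 = 15/12.87 = 1.166
ln A = ln(1.166) / 0.14 = 0.1532 / 0.14 = 1.0939
A = e^1.0939 ≈ 2.986 km²

2.99 km²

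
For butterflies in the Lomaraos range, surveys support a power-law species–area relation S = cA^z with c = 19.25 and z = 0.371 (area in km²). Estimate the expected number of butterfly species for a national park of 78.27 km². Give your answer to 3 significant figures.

S = 19.25 × 78.27^0.371 = 19.25 × 5.041 ≈ 97.04

97.0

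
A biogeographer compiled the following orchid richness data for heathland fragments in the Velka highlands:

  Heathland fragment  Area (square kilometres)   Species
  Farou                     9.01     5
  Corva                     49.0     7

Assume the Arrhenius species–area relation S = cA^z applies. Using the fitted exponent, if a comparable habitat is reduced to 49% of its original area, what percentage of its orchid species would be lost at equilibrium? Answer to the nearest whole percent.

13%

z = ln(7/5) / ln(49/9.01) = 0.3365 / 1.6935 = 0.1987
S_new/S_old = (A_new/A_old)^z = 0.49^0.1987 = exp(0.1987 × -0.7133) = 0.8679
Fraction lost = 1 − 0.8679 = 0.1321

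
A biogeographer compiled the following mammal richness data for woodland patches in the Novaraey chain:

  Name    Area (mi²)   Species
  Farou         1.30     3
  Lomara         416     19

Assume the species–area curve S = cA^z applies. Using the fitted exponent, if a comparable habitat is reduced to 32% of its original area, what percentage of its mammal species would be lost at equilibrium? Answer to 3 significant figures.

z = ln(19/3) / ln(416/1.3) = 1.8458 / 5.7683 = 0.3200
S_new/S_old = (A_new/A_old)^z = 0.32^0.3200 = exp(0.3200 × -1.1394) = 0.6945
Fraction lost = 1 − 0.6945 = 0.3055

30.6%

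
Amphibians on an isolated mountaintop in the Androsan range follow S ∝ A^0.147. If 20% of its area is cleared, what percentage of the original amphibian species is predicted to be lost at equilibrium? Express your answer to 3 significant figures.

3.23%

S_new/S_old = (A_new/A_old)^z = 0.8^0.147
= exp(0.147 × ln 0.8) = exp(0.147 × -0.2231) = exp(-0.0328) ≈ 0.9677
Fraction lost = 1 − 0.9677 = 0.03227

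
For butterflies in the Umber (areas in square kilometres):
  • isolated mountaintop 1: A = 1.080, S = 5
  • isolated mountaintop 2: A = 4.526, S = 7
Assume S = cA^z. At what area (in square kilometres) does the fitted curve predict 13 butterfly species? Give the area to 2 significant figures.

63 square kilometres

z = ln(7/5) / ln(4.526/1.08) = 0.3365 / 1.4329 = 0.2348
c = 5 / 1.08^0.2348 = 5 / 1.018 = 4.91
A = (13/4.91)^(1/0.2348) ⇒ ln A = ln(2.647)/0.2348 = 4.1460
A = e^4.1460 ≈ 63.18 square kilometres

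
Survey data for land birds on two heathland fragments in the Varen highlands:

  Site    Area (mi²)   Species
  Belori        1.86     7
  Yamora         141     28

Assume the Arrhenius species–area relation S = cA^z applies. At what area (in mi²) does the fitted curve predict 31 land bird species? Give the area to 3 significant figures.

194 mi²

z = ln(28/7) / ln(141/1.86) = 1.3863 / 4.3282 = 0.3203
c = 7 / 1.86^0.3203 = 7 / 1.22 = 5.738
A = (31/5.738)^(1/0.3203) ⇒ ln A = ln(5.402)/0.3203 = 5.2665
A = e^5.2665 ≈ 193.7 mi²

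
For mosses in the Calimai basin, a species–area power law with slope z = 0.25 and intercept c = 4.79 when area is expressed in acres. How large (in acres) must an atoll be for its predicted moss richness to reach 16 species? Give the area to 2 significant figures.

120 acres

16 = 4.79 × A^0.25  ⇒  A^0.25 = 16/4.79 = 3.34
ln A = ln(3.34) / 0.25 = 1.2061 / 0.25 = 4.8242
A = e^4.8242 ≈ 124.5 acres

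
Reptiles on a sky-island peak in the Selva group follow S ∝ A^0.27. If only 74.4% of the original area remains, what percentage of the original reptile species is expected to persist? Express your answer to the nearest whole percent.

92%

S_new/S_old = (A_new/A_old)^z = 0.744^0.27
= exp(0.27 × ln 0.744) = exp(0.27 × -0.2957) = exp(-0.0798) ≈ 0.9233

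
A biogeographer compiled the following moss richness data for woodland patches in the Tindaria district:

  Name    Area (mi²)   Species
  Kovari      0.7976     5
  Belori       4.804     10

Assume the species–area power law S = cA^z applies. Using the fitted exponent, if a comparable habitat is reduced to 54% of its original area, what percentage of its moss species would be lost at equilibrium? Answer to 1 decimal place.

z = ln(10/5) / ln(4.804/0.7976) = 0.6931 / 1.7956 = 0.3860
S_new/S_old = (A_new/A_old)^z = 0.54^0.3860 = exp(0.3860 × -0.6162) = 0.7883
Fraction lost = 1 − 0.7883 = 0.2117

21.2%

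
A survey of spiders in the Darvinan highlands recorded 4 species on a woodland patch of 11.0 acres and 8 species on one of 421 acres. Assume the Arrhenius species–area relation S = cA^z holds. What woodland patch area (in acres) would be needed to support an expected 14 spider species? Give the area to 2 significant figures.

z = ln(8/4) / ln(421/11) = 0.6931 / 3.6447 = 0.1902
c = 4 / 11^0.1902 = 4 / 1.578 = 2.535
A = (14/2.535)^(1/0.1902) ⇒ ln A = ln(5.522)/0.1902 = 8.9852
A = e^8.9852 ≈ 7984 acres

8000 acres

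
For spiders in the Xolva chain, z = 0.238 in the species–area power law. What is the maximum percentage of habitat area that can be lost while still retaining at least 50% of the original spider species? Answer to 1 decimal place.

Need (A_new/A_old)^0.238 = 0.5, so A_new/A_old = 0.5^(1/0.238) = 0.5^4.202
ln(A_new/A_old) = ln 0.5 / 0.238 = -0.6931 / 0.238 = -2.9124
A_new/A_old = e^-2.9124 ≈ 0.05435
Fraction that can be lost = 1 − 0.05435 = 0.9457

94.6%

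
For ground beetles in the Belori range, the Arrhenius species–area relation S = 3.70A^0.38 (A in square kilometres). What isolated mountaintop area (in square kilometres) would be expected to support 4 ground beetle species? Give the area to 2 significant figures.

1.2 square kilometres

4 = 3.7 × A^0.38  ⇒  A^0.38 = 4/3.7 = 1.081
ln A = ln(1.081) / 0.38 = 0.0780 / 0.38 = 0.2052
A = e^0.2052 ≈ 1.228 square kilometres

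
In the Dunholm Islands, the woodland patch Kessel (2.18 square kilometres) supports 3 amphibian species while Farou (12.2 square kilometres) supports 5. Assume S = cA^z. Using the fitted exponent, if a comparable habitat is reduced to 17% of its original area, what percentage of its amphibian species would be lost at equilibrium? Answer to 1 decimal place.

40.9%

z = ln(5/3) / ln(12.2/2.18) = 0.5108 / 1.7221 = 0.2966
S_new/S_old = (A_new/A_old)^z = 0.17^0.2966 = exp(0.2966 × -1.7720) = 0.5912
Fraction lost = 1 − 0.5912 = 0.4088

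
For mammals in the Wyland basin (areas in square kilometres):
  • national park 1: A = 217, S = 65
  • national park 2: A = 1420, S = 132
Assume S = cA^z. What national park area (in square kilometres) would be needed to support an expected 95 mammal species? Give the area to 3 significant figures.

594 square kilometres

z = ln(132/65) / ln(1420/217) = 0.7084 / 1.8785 = 0.3771
c = 65 / 217^0.3771 = 65 / 7.605 = 8.547
A = (95/8.547)^(1/0.3771) ⇒ ln A = ln(11.12)/0.3771 = 6.3862
A = e^6.3862 ≈ 593.6 square kilometres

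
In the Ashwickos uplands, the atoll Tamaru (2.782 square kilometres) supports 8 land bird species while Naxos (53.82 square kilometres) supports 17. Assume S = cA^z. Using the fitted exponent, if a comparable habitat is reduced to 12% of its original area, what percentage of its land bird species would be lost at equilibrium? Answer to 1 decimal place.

z = ln(17/8) / ln(53.82/2.782) = 0.7538 / 2.9625 = 0.2544
S_new/S_old = (A_new/A_old)^z = 0.12^0.2544 = exp(0.2544 × -2.1203) = 0.5831
Fraction lost = 1 − 0.5831 = 0.4169

41.7%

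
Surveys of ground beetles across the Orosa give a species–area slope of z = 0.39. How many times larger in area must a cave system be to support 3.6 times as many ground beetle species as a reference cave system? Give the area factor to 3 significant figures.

26.7

(A₂/A₁)^0.39 = 3.6, so A₂/A₁ = 3.6^(1/0.39) = 3.6^2.564
ln(A₂/A₁) = ln 3.6 / 0.39 = 1.2809 / 0.39 = 3.2844
A₂/A₁ = e^3.2844 ≈ 26.69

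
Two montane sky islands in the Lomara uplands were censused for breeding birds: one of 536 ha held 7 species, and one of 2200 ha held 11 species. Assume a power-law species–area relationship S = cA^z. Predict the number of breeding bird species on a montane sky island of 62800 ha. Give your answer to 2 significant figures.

32

z = ln(11/7) / ln(2200/536) = 0.4520 / 1.4121 = 0.3201
c = 7 / 536^0.3201 = 7 / 7.474 = 0.9366
S₃ = 0.9366 × 62800^0.3201 = 0.9366 × 34.34 ≈ 32.16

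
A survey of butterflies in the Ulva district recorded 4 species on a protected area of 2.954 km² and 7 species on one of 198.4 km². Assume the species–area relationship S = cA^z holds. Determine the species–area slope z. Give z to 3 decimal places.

Taking logs: ln S = ln c + z ln A, so z = (ln S₂ − ln S₁)/(ln A₂ − ln A₁).
z = ln(7/4) / ln(198.4/2.954) = ln(1.75) / ln(67.16) = 0.5596 / 4.2071 = 0.1330

0.133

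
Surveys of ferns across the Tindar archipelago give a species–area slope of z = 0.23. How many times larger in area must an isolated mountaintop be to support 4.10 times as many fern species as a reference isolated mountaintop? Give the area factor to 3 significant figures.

462

(A₂/A₁)^0.23 = 4.1, so A₂/A₁ = 4.1^(1/0.23) = 4.1^4.348
ln(A₂/A₁) = ln 4.1 / 0.23 = 1.4110 / 0.23 = 6.1347
A₂/A₁ = e^6.1347 ≈ 461.6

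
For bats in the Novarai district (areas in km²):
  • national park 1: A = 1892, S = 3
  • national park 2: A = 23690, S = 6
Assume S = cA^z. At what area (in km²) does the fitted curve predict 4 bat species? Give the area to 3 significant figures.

z = ln(6/3) / ln(23690/1892) = 0.6931 / 2.5274 = 0.2743
c = 3 / 1892^0.2743 = 3 / 7.92 = 0.3788
A = (4/0.3788)^(1/0.2743) ⇒ ln A = ln(10.56)/0.2743 = 8.5944
A = e^8.5944 ≈ 5401 km²

5400 km²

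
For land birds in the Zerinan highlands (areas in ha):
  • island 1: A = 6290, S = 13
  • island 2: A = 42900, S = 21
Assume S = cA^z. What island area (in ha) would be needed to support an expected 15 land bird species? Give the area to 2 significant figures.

z = ln(21/13) / ln(42900/6290) = 0.4796 / 1.9199 = 0.2498
c = 13 / 6290^0.2498 = 13 / 8.889 = 1.462
A = (15/1.462)^(1/0.2498) ⇒ ln A = ln(10.26)/0.2498 = 9.3196
A = e^9.3196 ≈ 11155 ha

11000 ha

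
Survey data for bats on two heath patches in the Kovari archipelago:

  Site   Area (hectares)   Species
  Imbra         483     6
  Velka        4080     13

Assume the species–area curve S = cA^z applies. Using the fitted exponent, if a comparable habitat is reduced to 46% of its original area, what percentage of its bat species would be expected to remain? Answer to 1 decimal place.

75.5%

z = ln(13/6) / ln(4080/483) = 0.7732 / 2.1338 = 0.3623
S_new/S_old = (A_new/A_old)^z = 0.46^0.3623 = exp(0.3623 × -0.7765) = 0.7547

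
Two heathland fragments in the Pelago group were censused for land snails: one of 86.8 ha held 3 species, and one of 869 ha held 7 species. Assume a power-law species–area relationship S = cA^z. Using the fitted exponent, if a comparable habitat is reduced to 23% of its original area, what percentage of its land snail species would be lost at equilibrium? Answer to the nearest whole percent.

z = ln(7/3) / ln(869/86.8) = 0.8473 / 2.3037 = 0.3678
S_new/S_old = (A_new/A_old)^z = 0.23^0.3678 = exp(0.3678 × -1.4697) = 0.5824
Fraction lost = 1 − 0.5824 = 0.4176

42%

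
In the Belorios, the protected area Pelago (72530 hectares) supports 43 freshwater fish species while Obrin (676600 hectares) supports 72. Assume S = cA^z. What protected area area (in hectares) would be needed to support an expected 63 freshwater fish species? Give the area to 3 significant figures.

379000 hectares

z = ln(72/43) / ln(676600/72530) = 0.5155 / 2.2331 = 0.2308
c = 43 / 72530^0.2308 = 43 / 13.24 = 3.247
A = (63/3.247)^(1/0.2308) ⇒ ln A = ln(19.4)/0.2308 = 12.8464
A = e^12.8464 ≈ 379404 hectares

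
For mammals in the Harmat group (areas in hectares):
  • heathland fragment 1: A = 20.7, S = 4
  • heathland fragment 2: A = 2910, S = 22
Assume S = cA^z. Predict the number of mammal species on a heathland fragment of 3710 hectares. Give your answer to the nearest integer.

z = ln(22/4) / ln(2910/20.7) = 1.7047 / 4.9458 = 0.3447
c = 4 / 20.7^0.3447 = 4 / 2.842 = 1.408
S₃ = 1.408 × 3710^0.3447 = 1.408 × 16.99 ≈ 23.92

24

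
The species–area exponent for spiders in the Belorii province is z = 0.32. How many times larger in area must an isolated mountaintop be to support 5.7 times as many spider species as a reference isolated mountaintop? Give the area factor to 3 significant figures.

230

(A₂/A₁)^0.32 = 5.7, so A₂/A₁ = 5.7^(1/0.32) = 5.7^3.125
ln(A₂/A₁) = ln 5.7 / 0.32 = 1.7405 / 0.32 = 5.4390
A₂/A₁ = e^5.4390 ≈ 230.2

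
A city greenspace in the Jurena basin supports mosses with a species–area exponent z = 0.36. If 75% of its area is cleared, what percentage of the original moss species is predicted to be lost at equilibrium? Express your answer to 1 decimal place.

S_new/S_old = (A_new/A_old)^z = 0.25^0.36
= exp(0.36 × ln 0.25) = exp(0.36 × -1.3863) = exp(-0.4991) ≈ 0.6071
Fraction lost = 1 − 0.6071 = 0.3929

39.3%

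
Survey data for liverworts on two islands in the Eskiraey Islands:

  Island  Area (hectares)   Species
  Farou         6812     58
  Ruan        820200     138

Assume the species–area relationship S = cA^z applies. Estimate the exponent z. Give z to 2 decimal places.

0.18

Taking logs: ln S = ln c + z ln A, so z = (ln S₂ − ln S₁)/(ln A₂ − ln A₁).
z = ln(138/58) / ln(820200/6812) = ln(2.379) / ln(120.4) = 0.8668 / 4.7909 = 0.1809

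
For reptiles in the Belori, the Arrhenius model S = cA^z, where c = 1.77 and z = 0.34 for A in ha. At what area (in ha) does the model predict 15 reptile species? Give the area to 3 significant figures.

537 ha

15 = 1.77 × A^0.34  ⇒  A^0.34 = 15/1.77 = 8.475
ln A = ln(8.475) / 0.34 = 2.1371 / 0.34 = 6.2855
A = e^6.2855 ≈ 536.7 ha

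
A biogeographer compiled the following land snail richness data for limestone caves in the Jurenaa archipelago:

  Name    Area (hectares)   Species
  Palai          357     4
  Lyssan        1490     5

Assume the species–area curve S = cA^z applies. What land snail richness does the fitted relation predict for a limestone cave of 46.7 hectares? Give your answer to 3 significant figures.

2.91

z = ln(5/4) / ln(1490/357) = 0.2231 / 1.4288 = 0.1562
c = 4 / 357^0.1562 = 4 / 2.504 = 1.597
S₃ = 1.597 × 46.7^0.1562 = 1.597 × 1.823 ≈ 2.911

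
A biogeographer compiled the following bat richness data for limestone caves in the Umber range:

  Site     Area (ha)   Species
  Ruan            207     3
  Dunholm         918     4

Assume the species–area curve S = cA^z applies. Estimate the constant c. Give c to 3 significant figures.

z = ln(S₂/S₁) / ln(A₂/A₁) = ln(4/3) / ln(918/207) = 0.2877 / 1.4895 = 0.1931
c = S₁ / A₁^z = 3 / 207^0.1931 = 3 / 2.801 = 1.071

1.07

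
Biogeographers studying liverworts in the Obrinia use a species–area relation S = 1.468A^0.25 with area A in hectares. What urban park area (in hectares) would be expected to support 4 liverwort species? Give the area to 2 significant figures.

4 = 1.468 × A^0.25  ⇒  A^0.25 = 4/1.468 = 2.725
ln A = ln(2.725) / 0.25 = 1.0024 / 0.25 = 4.0096
A = e^4.0096 ≈ 55.12 hectares

55 hectares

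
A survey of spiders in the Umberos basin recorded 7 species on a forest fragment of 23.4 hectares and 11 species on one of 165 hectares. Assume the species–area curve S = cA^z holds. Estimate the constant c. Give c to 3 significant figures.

3.37

z = ln(S₂/S₁) / ln(A₂/A₁) = ln(11/7) / ln(165/23.4) = 0.4520 / 1.9532 = 0.2314
c = S₁ / A₁^z = 7 / 23.4^0.2314 = 7 / 2.074 = 3.375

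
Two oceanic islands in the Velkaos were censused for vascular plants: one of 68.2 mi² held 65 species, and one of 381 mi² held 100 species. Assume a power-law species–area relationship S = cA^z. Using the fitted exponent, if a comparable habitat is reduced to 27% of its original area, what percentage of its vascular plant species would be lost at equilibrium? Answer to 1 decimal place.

z = ln(100/65) / ln(381/68.2) = 0.4308 / 1.7204 = 0.2504
S_new/S_old = (A_new/A_old)^z = 0.27^0.2504 = exp(0.2504 × -1.3093) = 0.7205
Fraction lost = 1 − 0.7205 = 0.2795

28.0%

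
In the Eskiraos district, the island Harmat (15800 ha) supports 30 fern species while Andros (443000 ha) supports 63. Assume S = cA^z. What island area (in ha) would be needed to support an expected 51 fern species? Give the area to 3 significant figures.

z = ln(63/30) / ln(443000/15800) = 0.7419 / 3.3336 = 0.2226
c = 30 / 15800^0.2226 = 30 / 8.6 = 3.489
A = (51/3.489)^(1/0.2226) ⇒ ln A = ln(14.62)/0.2226 = 12.0519
A = e^12.0519 ≈ 171425 ha

171000 ha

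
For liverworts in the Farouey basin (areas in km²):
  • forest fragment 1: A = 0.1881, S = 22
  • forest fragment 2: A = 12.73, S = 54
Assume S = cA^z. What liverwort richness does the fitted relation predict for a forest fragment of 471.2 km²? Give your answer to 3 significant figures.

z = ln(54/22) / ln(12.73/0.1881) = 0.8979 / 4.2147 = 0.2130
c = 22 / 0.1881^0.2130 = 22 / 0.7005 = 31.41
S₃ = 31.41 × 471.2^0.2130 = 31.41 × 3.711 ≈ 116.6

117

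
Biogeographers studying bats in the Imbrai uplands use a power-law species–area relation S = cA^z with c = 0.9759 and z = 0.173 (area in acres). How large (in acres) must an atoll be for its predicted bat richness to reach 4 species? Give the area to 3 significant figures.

4 = 0.9759 × A^0.173  ⇒  A^0.173 = 4/0.9759 = 4.099
ln A = ln(4.099) / 0.173 = 1.4107 / 0.173 = 8.1543
A = e^8.1543 ≈ 3478 acres

3480 acres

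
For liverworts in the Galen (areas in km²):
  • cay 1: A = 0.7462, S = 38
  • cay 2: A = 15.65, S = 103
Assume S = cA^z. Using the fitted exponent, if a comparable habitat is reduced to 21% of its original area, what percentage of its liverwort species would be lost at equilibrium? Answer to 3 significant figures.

40.0%

z = ln(103/38) / ln(15.65/0.7462) = 0.9971 / 3.0432 = 0.3277
S_new/S_old = (A_new/A_old)^z = 0.21^0.3277 = exp(0.3277 × -1.5606) = 0.5997
Fraction lost = 1 − 0.5997 = 0.4003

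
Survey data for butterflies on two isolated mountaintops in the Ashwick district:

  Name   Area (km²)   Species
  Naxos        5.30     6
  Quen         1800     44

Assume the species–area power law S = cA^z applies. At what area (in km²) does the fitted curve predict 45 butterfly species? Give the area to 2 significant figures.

1900 km²

z = ln(44/6) / ln(1800/5.3) = 1.9924 / 5.8278 = 0.3419
c = 6 / 5.3^0.3419 = 6 / 1.769 = 3.393
A = (45/3.393)^(1/0.3419) ⇒ ln A = ln(13.26)/0.3419 = 7.5613
A = e^7.5613 ≈ 1922 km²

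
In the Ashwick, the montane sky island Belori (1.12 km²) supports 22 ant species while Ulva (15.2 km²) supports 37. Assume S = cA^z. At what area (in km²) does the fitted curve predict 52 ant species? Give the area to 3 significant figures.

z = ln(37/22) / ln(15.2/1.12) = 0.5199 / 2.6080 = 0.1993
c = 22 / 1.12^0.1993 = 22 / 1.023 = 21.51
A = (52/21.51)^(1/0.1993) ⇒ ln A = ln(2.418)/0.1993 = 4.4285
A = e^4.4285 ≈ 83.81 km²

83.8 km²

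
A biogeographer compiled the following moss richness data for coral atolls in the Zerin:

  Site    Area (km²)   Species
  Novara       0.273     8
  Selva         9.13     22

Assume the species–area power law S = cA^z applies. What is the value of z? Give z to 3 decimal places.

Taking logs: ln S = ln c + z ln A, so z = (ln S₂ − ln S₁)/(ln A₂ − ln A₁).
z = ln(22/8) / ln(9.13/0.273) = ln(2.75) / ln(33.44) = 1.0116 / 3.5098 = 0.2882

0.288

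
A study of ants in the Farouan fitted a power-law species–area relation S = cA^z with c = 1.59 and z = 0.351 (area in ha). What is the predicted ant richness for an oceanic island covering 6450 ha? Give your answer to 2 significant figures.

S = 1.59 × 6450^0.351
ln S = ln 1.59 + 0.351 × ln 6450 = 0.4637 + 0.351 × 8.7718 = 3.5426
S = e^3.5426 ≈ 34.56

35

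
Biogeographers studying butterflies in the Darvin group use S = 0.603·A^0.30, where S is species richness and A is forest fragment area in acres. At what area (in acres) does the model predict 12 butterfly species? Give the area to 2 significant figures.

21000 acres

12 = 0.603 × A^0.3  ⇒  A^0.3 = 12/0.603 = 19.9
ln A = ln(19.9) / 0.3 = 2.9907 / 0.3 = 9.9691
A = e^9.9691 ≈ 21357 acres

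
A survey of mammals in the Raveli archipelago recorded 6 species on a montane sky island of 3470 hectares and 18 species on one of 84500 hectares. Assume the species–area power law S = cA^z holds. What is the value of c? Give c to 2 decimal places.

0.36

z = ln(S₂/S₁) / ln(A₂/A₁) = ln(18/6) / ln(84500/3470) = 1.0986 / 3.1926 = 0.3441
c = S₁ / A₁^z = 6 / 3470^0.3441 = 6 / 16.53 = 0.363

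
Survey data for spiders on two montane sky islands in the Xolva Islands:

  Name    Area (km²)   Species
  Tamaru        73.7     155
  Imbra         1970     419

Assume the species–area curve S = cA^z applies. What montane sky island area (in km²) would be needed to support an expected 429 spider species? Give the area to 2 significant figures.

2100 km²

z = ln(419/155) / ln(1970/73.7) = 0.9944 / 3.2858 = 0.3027
c = 155 / 73.7^0.3027 = 155 / 3.674 = 42.18
A = (429/42.18)^(1/0.3027) ⇒ ln A = ln(10.17)/0.3027 = 7.6637
A = e^7.6637 ≈ 2130 km²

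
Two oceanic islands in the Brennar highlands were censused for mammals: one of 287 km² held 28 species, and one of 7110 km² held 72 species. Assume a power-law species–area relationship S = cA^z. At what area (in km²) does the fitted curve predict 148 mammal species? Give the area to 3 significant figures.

82300 km²

z = ln(72/28) / ln(7110/287) = 0.9445 / 3.2098 = 0.2942
c = 28 / 287^0.2942 = 28 / 5.287 = 5.296
A = (148/5.296)^(1/0.2942) ⇒ ln A = ln(27.95)/0.2942 = 11.3181
A = e^11.3181 ≈ 82294 km²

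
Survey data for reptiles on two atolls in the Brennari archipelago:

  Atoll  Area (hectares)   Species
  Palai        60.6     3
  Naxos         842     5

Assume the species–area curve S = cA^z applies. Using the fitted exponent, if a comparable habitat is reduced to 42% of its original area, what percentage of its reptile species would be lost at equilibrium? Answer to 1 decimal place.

z = ln(5/3) / ln(842/60.6) = 0.5108 / 2.6315 = 0.1941
S_new/S_old = (A_new/A_old)^z = 0.42^0.1941 = exp(0.1941 × -0.8675) = 0.845
Fraction lost = 1 − 0.845 = 0.155

15.5%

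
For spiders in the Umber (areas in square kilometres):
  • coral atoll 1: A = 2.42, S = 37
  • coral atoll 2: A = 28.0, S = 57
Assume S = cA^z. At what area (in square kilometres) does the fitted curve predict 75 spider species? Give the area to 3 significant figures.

133 square kilometres

z = ln(57/37) / ln(28/2.42) = 0.4321 / 2.4484 = 0.1765
c = 37 / 2.42^0.1765 = 37 / 1.169 = 31.66
A = (75/31.66)^(1/0.1765) ⇒ ln A = ln(2.369)/0.1765 = 4.8871
A = e^4.8871 ≈ 132.6 square kilometres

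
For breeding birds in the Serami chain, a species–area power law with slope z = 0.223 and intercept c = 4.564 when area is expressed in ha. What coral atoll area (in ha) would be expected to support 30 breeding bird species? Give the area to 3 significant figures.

30 = 4.564 × A^0.223  ⇒  A^0.223 = 30/4.564 = 6.573
ln A = ln(6.573) / 0.223 = 1.8830 / 0.223 = 8.4439
A = e^8.4439 ≈ 4647 ha

4650 ha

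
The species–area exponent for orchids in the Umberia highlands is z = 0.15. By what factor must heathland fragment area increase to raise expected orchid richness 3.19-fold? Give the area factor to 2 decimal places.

(A₂/A₁)^0.15 = 3.19, so A₂/A₁ = 3.19^(1/0.15) = 3.19^6.667
ln(A₂/A₁) = ln 3.19 / 0.15 = 1.1600 / 0.15 = 7.7335
A₂/A₁ = e^7.7335 ≈ 2284

2283.52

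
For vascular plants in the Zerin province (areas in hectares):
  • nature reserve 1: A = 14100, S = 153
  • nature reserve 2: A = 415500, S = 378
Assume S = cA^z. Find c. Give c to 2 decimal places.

z = ln(S₂/S₁) / ln(A₂/A₁) = ln(378/153) / ln(415500/14100) = 0.9045 / 3.3833 = 0.2673
c = S₁ / A₁^z = 153 / 14100^0.2673 = 153 / 12.86 = 11.9

11.90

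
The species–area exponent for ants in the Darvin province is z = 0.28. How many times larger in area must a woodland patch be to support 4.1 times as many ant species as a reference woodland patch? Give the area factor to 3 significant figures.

154

(A₂/A₁)^0.28 = 4.1, so A₂/A₁ = 4.1^(1/0.28) = 4.1^3.571
ln(A₂/A₁) = ln 4.1 / 0.28 = 1.4110 / 0.28 = 5.0392
A₂/A₁ = e^5.0392 ≈ 154.4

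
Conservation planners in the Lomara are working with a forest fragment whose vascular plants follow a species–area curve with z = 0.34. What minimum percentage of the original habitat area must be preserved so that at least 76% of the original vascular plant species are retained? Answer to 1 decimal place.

Need (A_new/A_old)^0.34 = 0.76, so A_new/A_old = 0.76^(1/0.34) = 0.76^2.941
ln(A_new/A_old) = ln 0.76 / 0.34 = -0.2744 / 0.34 = -0.8072
A_new/A_old = e^-0.8072 ≈ 0.4461

44.6%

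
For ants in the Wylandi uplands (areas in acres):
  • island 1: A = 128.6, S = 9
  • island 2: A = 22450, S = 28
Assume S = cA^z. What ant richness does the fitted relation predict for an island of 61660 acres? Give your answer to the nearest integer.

z = ln(28/9) / ln(22450/128.6) = 1.1350 / 5.1623 = 0.2199
c = 9 / 128.6^0.2199 = 9 / 2.909 = 3.094
S₃ = 3.094 × 61660^0.2199 = 3.094 × 11.3 ≈ 34.96

35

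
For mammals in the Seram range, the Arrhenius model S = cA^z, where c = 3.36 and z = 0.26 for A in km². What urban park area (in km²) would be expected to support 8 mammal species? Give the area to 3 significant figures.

8 = 3.36 × A^0.26  ⇒  A^0.26 = 8/3.36 = 2.381
ln A = ln(2.381) / 0.26 = 0.8675 / 0.26 = 3.3365
A = e^3.3365 ≈ 28.12 km²

28.1 km²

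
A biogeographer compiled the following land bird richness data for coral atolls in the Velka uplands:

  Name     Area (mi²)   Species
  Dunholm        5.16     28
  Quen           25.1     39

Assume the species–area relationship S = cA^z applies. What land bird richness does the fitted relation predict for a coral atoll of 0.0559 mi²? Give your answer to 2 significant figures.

11

z = ln(39/28) / ln(25.1/5.16) = 0.3314 / 1.5819 = 0.2095
c = 28 / 5.16^0.2095 = 28 / 1.41 = 19.86
S₃ = 19.86 × 0.0559^0.2095 = 19.86 × 0.5465 ≈ 10.85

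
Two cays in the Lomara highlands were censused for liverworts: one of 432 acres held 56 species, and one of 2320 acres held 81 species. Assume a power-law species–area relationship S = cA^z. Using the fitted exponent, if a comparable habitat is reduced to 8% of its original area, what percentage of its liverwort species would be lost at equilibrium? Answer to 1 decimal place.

42.6%

z = ln(81/56) / ln(2320/432) = 0.3691 / 1.6809 = 0.2196
S_new/S_old = (A_new/A_old)^z = 0.08^0.2196 = exp(0.2196 × -2.5257) = 0.5743
Fraction lost = 1 − 0.5743 = 0.4257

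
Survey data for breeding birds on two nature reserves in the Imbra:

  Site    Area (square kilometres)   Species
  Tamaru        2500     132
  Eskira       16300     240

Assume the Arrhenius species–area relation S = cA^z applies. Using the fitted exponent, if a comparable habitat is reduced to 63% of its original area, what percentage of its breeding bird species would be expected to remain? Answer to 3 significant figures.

z = ln(240/132) / ln(16300/2500) = 0.5978 / 1.8749 = 0.3189
S_new/S_old = (A_new/A_old)^z = 0.63^0.3189 = exp(0.3189 × -0.4620) = 0.863

86.3%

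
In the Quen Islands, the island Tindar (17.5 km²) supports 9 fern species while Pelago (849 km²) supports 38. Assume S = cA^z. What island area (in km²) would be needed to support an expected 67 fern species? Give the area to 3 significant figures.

3910 km²

z = ln(38/9) / ln(849/17.5) = 1.4404 / 3.8819 = 0.3710
c = 9 / 17.5^0.3710 = 9 / 2.892 = 3.112
A = (67/3.112)^(1/0.3710) ⇒ ln A = ln(21.53)/0.3710 = 8.2724
A = e^8.2724 ≈ 3915 km²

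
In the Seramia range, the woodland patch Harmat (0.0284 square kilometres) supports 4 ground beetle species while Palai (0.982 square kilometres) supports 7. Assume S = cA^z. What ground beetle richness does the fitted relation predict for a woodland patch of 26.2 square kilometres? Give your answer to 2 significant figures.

z = ln(7/4) / ln(0.982/0.0284) = 0.5596 / 3.5432 = 0.1579
c = 4 / 0.0284^0.1579 = 4 / 0.5698 = 7.02
S₃ = 7.02 × 26.2^0.1579 = 7.02 × 1.675 ≈ 11.76

12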